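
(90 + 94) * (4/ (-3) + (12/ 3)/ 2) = 368/ 3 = 122.67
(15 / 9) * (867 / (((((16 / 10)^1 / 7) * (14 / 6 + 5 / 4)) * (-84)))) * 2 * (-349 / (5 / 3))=1512915 / 172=8796.02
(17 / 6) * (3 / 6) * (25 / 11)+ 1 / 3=469 / 132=3.55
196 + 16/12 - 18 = 538/3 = 179.33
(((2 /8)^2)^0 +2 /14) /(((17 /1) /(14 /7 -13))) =-88 /119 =-0.74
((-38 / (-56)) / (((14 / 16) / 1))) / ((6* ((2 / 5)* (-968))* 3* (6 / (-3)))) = 95 / 1707552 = 0.00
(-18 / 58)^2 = 81 / 841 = 0.10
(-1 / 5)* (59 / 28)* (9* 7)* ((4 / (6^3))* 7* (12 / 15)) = -413 / 150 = -2.75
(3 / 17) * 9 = 27 / 17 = 1.59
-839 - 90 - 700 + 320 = -1309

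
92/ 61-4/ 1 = -152/ 61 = -2.49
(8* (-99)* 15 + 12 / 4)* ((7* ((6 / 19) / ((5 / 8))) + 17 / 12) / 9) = -22356473 / 3420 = -6536.98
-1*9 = -9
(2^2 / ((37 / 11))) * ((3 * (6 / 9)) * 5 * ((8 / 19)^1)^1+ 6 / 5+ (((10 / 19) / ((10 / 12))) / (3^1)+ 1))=7.87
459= 459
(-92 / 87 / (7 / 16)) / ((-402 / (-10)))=-7360 / 122409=-0.06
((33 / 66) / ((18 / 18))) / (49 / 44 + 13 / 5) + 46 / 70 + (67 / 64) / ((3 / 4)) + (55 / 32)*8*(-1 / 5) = -771907 / 1372560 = -0.56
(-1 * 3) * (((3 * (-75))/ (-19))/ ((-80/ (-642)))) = -43335/ 152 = -285.10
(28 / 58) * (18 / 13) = 252 / 377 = 0.67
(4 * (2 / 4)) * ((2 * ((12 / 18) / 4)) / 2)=1 / 3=0.33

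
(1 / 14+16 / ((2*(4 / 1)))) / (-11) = -29 / 154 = -0.19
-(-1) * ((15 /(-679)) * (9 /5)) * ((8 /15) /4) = -18 /3395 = -0.01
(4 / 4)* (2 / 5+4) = 22 / 5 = 4.40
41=41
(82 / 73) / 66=41 / 2409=0.02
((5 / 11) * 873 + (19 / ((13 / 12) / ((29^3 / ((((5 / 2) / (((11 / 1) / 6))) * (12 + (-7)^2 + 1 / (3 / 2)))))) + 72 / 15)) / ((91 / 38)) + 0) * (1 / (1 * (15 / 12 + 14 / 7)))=123369129762540 / 1006223419201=122.61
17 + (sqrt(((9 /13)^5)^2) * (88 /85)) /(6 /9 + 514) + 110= 773566780072 /6091061665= 127.00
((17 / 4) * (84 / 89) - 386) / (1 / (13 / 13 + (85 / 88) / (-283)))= -843771543 / 2216456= -380.68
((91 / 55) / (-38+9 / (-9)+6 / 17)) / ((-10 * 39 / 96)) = 1904 / 180675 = 0.01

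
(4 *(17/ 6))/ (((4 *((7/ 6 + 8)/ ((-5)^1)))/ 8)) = -136/ 11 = -12.36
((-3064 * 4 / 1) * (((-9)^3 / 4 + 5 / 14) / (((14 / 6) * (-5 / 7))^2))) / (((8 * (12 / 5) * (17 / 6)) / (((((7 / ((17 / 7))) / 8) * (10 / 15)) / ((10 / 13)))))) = 532518987 / 115600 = 4606.57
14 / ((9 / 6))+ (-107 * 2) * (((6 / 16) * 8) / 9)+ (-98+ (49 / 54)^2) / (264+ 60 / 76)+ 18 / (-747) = -62.39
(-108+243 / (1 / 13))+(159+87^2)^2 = 59725035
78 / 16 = 39 / 8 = 4.88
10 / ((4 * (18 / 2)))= 5 / 18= 0.28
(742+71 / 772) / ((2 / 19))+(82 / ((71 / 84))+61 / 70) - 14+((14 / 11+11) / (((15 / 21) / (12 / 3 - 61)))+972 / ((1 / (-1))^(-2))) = 7126.40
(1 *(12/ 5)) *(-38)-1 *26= -117.20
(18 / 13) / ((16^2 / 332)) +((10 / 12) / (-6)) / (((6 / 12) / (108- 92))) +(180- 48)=484291 / 3744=129.35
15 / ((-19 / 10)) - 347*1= -354.89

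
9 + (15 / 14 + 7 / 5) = 803 / 70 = 11.47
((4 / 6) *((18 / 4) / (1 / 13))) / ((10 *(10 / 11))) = 429 / 100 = 4.29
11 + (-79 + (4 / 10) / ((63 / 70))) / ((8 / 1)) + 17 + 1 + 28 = 3397 / 72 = 47.18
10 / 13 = 0.77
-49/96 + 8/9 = 0.38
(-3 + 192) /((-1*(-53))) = 189 /53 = 3.57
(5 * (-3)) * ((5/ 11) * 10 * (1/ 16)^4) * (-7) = 2625/ 360448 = 0.01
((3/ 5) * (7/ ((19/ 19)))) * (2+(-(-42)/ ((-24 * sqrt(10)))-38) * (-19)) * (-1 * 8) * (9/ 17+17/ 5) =-40625088/ 425-932862 * sqrt(10)/ 2125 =-96976.66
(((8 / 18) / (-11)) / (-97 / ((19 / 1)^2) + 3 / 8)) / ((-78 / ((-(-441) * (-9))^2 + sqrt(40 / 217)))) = 11552 * sqrt(2170) / 257215959 + 3369966768 / 43901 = 76762.87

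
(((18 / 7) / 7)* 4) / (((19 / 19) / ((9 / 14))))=324 / 343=0.94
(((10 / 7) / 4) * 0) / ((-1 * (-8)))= 0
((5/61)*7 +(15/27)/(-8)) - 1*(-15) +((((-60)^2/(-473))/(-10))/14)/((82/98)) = 1326100255/85174056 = 15.57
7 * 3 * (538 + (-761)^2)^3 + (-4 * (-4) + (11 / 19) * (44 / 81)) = 6294709095620704682209 / 1539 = 4090129366875051775.31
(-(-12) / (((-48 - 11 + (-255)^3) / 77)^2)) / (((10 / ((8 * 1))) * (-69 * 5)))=-23716 / 39523193315101175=-0.00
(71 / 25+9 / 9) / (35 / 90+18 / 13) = 22464 / 10375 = 2.17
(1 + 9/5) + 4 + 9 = 79/5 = 15.80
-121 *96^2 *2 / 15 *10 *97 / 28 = -36056064 / 7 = -5150866.29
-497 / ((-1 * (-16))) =-497 / 16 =-31.06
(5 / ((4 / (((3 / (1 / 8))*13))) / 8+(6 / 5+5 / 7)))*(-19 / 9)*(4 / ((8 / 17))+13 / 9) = -61898200 / 1129761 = -54.79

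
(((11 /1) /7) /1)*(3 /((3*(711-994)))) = -11 /1981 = -0.01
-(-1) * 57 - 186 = -129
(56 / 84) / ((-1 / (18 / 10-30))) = 94 / 5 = 18.80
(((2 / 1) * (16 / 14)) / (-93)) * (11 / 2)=-88 / 651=-0.14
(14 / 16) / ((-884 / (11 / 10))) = -77 / 70720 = -0.00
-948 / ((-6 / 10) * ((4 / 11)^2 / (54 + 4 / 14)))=4540525 / 7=648646.43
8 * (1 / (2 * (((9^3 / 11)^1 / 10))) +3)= 17936 / 729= 24.60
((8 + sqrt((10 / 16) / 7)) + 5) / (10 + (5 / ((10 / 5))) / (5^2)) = 5 * sqrt(70) / 1414 + 130 / 101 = 1.32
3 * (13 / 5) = 39 / 5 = 7.80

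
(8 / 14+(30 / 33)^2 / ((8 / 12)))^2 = 2353156 / 717409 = 3.28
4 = 4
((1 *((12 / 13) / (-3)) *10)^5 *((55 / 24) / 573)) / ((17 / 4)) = -2816000000 / 10850295339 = -0.26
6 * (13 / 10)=39 / 5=7.80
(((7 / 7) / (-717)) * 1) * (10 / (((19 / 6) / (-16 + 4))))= 240 / 4541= 0.05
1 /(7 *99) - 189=-130976 /693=-189.00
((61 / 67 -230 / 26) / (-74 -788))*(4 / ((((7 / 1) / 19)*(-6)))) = -43776 / 2627807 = -0.02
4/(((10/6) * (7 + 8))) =0.16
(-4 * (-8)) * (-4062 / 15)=-8665.60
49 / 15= 3.27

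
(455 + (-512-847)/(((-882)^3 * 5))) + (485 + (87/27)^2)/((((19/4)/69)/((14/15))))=3462552064691/482831496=7171.35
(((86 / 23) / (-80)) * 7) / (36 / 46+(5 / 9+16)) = -2709 / 143560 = -0.02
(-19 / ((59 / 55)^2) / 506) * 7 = -36575 / 160126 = -0.23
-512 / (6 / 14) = -3584 / 3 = -1194.67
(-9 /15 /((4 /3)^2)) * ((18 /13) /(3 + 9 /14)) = -567 /4420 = -0.13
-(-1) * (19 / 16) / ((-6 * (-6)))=19 / 576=0.03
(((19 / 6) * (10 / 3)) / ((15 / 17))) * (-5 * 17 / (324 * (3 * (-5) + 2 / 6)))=27455 / 128304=0.21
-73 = -73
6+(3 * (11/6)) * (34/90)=8.08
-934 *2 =-1868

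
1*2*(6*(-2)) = -24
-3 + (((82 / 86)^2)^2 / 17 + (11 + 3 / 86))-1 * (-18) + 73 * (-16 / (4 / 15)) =-506095918457 / 116239234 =-4353.92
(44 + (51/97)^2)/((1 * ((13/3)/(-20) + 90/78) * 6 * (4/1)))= 27078805/13755958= 1.97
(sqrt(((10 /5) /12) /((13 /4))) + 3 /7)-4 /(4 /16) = -109 /7 + sqrt(78) /39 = -15.34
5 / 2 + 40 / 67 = 3.10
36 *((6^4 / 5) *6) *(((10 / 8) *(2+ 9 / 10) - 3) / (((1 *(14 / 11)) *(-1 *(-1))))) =192456 / 7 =27493.71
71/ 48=1.48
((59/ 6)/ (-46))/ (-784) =59/ 216384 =0.00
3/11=0.27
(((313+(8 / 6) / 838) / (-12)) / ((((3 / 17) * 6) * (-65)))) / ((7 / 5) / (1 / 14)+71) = 6688531 / 1598934168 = 0.00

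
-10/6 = -5/3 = -1.67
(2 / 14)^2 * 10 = 10 / 49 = 0.20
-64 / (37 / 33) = -2112 / 37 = -57.08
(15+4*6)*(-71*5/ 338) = -1065/ 26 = -40.96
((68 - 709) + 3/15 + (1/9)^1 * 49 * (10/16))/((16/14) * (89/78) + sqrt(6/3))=1858420837/669660 - 1900183103 * sqrt(2)/892880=-234.49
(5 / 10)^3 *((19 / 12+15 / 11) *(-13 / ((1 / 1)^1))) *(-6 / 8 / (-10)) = -0.36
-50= -50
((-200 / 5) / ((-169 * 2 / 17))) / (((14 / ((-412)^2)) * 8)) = 3607060 / 1183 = 3049.08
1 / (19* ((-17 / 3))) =-3 / 323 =-0.01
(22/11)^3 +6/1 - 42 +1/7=-195/7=-27.86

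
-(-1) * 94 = 94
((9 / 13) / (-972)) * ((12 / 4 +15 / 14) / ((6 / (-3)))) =19 / 13104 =0.00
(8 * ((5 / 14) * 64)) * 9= 11520 / 7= 1645.71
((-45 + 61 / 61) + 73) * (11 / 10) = 319 / 10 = 31.90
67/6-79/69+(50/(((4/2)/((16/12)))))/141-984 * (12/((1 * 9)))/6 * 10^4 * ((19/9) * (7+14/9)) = -20749313970719/525366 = -39494969.17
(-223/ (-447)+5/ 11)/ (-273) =-4688/ 1342341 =-0.00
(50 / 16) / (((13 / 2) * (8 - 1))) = 25 / 364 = 0.07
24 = 24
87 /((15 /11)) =319 /5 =63.80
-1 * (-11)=11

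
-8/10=-0.80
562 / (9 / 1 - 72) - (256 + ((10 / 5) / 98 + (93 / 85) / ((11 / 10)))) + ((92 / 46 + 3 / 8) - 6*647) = -2734975631 / 659736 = -4145.56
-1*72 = -72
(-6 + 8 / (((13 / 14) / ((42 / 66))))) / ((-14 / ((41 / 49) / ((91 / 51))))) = 77367 / 4463459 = 0.02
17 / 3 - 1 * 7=-4 / 3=-1.33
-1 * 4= -4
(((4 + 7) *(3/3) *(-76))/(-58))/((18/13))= 2717/261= 10.41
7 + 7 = 14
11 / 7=1.57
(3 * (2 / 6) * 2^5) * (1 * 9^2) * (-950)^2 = 2339280000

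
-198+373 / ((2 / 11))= 3707 / 2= 1853.50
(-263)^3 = -18191447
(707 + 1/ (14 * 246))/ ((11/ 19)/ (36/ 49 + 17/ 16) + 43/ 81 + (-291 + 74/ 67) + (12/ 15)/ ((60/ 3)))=-2947989311243775/ 1205057971346684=-2.45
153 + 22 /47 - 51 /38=271697 /1786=152.13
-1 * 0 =0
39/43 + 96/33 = 1805/473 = 3.82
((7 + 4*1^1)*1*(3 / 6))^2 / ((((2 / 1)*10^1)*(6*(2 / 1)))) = 121 / 960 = 0.13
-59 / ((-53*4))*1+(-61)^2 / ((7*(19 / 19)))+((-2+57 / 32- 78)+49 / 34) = 91844483 / 201824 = 455.07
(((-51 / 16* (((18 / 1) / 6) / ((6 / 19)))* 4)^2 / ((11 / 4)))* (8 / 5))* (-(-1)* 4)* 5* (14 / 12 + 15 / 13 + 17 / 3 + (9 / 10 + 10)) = 2305462242 / 715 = 3224422.72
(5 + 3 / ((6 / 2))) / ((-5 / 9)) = -54 / 5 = -10.80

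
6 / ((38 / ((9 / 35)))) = 27 / 665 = 0.04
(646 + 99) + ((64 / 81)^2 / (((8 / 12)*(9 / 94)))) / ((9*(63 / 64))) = 746.10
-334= -334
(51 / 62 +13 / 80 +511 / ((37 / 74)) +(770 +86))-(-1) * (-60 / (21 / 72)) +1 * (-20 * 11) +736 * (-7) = -64209939 / 17360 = -3698.73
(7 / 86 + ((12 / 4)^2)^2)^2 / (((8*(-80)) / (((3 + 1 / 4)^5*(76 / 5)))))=-343012299453343 / 6058803200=-56613.87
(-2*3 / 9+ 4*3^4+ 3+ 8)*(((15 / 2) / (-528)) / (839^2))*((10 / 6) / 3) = -25075 / 6690065184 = -0.00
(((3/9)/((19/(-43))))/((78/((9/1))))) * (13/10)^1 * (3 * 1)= -129/380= -0.34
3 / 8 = 0.38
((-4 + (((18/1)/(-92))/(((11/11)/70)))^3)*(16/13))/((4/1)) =-125218172/158171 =-791.66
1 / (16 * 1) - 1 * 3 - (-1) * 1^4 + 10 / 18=-199 / 144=-1.38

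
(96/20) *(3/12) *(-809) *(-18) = 87372/5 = 17474.40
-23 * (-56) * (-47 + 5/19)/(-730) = 571872/6935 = 82.46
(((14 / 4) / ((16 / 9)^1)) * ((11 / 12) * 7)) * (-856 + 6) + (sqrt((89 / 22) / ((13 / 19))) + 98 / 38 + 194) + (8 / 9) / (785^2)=-10538.88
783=783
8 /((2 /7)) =28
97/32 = 3.03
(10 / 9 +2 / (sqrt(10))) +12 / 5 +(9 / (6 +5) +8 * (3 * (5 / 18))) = sqrt(10) / 5 +5443 / 495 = 11.63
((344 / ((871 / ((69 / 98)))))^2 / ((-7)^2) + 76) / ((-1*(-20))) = 1695848957527 / 446266775045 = 3.80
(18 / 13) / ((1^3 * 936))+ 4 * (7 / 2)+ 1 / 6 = 28733 / 2028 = 14.17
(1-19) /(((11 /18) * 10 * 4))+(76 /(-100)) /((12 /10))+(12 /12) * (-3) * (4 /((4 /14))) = -7156 /165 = -43.37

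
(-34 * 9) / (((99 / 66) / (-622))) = 126888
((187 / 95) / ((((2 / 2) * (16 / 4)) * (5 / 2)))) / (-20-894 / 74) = -6919 / 1127650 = -0.01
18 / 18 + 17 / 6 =23 / 6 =3.83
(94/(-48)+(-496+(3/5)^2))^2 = 89137476481/360000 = 247604.10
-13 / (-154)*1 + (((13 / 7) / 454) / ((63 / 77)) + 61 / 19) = 9863225 / 2988909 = 3.30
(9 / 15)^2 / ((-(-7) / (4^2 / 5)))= 144 / 875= 0.16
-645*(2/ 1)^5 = -20640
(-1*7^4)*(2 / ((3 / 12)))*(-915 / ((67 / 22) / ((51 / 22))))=13378228.66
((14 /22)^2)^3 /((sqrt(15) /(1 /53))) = 117649 * sqrt(15) /1408390995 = 0.00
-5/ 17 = -0.29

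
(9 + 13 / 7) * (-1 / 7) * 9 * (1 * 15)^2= -153900 / 49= -3140.82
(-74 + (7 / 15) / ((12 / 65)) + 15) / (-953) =2033 / 34308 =0.06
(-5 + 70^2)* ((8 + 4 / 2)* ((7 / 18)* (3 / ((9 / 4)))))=685300 / 27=25381.48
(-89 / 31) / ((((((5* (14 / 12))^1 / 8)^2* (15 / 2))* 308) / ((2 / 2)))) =-34176 / 14620375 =-0.00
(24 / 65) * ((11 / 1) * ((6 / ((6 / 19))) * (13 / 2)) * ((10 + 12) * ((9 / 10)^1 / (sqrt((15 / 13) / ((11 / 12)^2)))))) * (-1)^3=-75867 * sqrt(195) / 125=-8475.40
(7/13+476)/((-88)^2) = 6195/100672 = 0.06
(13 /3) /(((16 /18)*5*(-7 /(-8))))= 39 /35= 1.11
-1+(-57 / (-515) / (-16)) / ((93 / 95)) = -51449 / 51088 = -1.01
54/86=27/43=0.63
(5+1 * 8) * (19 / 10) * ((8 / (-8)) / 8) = -247 / 80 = -3.09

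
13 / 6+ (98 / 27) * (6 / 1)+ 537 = 10097 / 18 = 560.94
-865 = -865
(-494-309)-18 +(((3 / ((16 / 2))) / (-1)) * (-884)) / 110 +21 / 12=-44893 / 55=-816.24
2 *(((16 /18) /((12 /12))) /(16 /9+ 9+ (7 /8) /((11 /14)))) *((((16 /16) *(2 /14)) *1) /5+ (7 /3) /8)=23672 /494445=0.05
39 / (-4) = -39 / 4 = -9.75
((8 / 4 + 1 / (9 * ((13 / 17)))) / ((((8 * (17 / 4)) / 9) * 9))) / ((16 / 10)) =1255 / 31824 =0.04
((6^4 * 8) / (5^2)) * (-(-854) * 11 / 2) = 48698496 / 25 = 1947939.84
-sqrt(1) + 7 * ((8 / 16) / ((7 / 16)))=7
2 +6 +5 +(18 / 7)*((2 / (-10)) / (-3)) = 461 / 35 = 13.17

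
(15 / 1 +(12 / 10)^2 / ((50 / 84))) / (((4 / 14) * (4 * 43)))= 76209 / 215000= 0.35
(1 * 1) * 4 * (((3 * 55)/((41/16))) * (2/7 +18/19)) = 42240/133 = 317.59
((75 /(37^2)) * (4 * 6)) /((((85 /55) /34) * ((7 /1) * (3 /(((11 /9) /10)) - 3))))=145200 /757057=0.19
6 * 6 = 36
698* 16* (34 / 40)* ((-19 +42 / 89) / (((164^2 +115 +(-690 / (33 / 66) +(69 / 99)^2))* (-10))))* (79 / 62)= 841685751027 / 962638827400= 0.87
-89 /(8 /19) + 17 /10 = -8387 /40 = -209.68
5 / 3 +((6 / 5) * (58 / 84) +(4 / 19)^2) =96262 / 37905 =2.54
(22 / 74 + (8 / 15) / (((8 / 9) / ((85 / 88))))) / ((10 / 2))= 571 / 3256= 0.18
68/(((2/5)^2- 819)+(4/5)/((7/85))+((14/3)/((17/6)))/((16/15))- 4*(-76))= -809200/5992621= -0.14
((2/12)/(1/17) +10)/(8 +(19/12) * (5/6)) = 84/61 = 1.38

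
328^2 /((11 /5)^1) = 537920 /11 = 48901.82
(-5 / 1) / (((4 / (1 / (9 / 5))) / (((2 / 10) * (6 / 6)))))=-5 / 36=-0.14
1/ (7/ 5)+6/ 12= 17/ 14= 1.21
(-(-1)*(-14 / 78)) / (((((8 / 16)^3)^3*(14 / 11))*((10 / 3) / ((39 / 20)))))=-1056 / 25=-42.24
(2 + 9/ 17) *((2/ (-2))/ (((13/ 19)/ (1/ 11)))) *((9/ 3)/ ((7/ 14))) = -4902/ 2431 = -2.02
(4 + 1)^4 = 625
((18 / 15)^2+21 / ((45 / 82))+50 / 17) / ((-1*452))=-13594 / 144075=-0.09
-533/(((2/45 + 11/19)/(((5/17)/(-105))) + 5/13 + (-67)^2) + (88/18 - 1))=-5924295/47469082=-0.12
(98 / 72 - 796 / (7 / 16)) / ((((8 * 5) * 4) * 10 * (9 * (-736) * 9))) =0.00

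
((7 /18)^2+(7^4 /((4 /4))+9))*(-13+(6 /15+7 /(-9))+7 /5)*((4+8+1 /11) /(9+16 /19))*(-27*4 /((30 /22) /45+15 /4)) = 1013184.73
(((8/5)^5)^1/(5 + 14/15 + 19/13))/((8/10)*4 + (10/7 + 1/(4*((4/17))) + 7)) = 3407872/30500875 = 0.11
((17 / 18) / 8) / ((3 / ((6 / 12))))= 17 / 864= 0.02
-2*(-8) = 16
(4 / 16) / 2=1 / 8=0.12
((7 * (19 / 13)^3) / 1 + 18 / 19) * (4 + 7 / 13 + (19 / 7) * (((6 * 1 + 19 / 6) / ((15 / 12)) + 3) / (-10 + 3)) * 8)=-50048131319 / 79770873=-627.40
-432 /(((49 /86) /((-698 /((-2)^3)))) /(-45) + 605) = -291736080 /408565477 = -0.71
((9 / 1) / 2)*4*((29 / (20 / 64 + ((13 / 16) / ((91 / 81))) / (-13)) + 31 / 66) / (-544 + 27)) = -381597 / 96679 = -3.95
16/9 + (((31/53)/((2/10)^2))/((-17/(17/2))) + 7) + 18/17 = 40955/16218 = 2.53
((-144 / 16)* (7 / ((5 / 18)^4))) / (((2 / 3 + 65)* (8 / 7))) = -17360406 / 123125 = -141.00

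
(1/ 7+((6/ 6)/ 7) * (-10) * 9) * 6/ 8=-267/ 28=-9.54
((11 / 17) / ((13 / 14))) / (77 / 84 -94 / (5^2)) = -0.25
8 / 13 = 0.62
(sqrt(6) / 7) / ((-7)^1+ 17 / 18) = -18 * sqrt(6) / 763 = -0.06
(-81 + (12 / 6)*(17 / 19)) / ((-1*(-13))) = -1505 / 247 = -6.09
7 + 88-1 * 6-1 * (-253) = 342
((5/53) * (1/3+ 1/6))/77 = 5/8162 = 0.00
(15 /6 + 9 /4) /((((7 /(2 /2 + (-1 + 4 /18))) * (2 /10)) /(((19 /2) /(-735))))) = -361 /37044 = -0.01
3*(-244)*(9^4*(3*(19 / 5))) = -273751164 / 5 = -54750232.80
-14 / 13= -1.08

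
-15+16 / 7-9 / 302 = -26941 / 2114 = -12.74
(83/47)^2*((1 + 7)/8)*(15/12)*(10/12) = 172225/53016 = 3.25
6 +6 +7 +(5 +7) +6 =37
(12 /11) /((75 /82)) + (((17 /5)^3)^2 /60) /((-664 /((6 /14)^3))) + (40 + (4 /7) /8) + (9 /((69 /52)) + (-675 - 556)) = -21301070966394613 /18006642500000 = -1182.96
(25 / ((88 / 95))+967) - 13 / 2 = 86899 / 88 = 987.49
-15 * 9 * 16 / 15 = -144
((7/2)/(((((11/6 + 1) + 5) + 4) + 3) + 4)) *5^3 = 2625/113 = 23.23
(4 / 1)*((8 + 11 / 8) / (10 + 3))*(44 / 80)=165 / 104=1.59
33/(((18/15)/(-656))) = -18040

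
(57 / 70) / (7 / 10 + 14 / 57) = 3249 / 3773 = 0.86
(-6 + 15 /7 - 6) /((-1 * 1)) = 9.86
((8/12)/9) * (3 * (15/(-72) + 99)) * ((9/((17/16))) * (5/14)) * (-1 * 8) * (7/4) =-47420/51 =-929.80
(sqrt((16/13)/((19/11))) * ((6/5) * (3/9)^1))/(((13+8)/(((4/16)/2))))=sqrt(2717)/25935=0.00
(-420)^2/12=14700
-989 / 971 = -1.02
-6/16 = -3/8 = -0.38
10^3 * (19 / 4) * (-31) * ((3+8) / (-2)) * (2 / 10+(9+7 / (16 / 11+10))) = 143023925 / 18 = 7945773.61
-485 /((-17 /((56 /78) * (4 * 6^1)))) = 108640 /221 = 491.58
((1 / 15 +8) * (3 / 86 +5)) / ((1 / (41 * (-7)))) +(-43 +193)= -14843291 / 1290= -11506.43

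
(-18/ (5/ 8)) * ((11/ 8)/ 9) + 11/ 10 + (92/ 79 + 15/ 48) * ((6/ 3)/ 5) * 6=387/ 1580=0.24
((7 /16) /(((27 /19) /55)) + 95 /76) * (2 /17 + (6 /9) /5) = 6284 /1377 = 4.56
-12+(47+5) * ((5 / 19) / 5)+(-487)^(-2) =-41741725 / 4506211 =-9.26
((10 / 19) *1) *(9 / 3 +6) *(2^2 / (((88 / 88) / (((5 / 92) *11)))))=4950 / 437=11.33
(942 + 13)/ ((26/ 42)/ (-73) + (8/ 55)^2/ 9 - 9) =-13285936125/ 125293046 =-106.04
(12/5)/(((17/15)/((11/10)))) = 2.33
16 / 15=1.07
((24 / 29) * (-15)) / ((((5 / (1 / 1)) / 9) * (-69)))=216 / 667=0.32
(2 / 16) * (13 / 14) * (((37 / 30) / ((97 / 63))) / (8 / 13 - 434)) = -0.00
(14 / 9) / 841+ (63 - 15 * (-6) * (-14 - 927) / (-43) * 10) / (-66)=-2143550263 / 7160274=-299.37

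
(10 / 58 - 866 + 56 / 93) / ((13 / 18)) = -1077006 / 899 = -1198.00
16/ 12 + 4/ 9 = 16/ 9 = 1.78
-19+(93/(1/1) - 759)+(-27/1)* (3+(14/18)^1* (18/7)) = -820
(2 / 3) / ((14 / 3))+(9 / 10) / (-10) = 37 / 700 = 0.05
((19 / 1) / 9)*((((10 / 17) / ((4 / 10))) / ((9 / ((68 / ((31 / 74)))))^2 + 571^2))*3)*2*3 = 56599936 / 330227682553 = 0.00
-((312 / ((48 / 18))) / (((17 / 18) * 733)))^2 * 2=-8870472 / 155276521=-0.06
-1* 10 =-10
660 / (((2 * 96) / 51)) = 2805 / 16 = 175.31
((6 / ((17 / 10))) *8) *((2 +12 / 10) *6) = 9216 / 17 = 542.12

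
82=82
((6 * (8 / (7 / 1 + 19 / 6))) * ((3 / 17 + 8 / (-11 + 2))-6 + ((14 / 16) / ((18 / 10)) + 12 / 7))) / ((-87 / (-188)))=-29071568 / 631533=-46.03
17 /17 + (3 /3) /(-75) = 74 /75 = 0.99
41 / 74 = 0.55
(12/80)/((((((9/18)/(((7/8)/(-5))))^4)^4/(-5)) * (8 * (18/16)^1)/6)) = -33232930569601/1310720000000000000000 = -0.00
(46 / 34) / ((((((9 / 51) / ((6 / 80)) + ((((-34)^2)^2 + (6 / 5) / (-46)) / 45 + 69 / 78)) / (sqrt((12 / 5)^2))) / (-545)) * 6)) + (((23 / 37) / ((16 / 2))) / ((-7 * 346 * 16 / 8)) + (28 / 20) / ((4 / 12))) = 2040649868751949031 / 487022431200008480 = 4.19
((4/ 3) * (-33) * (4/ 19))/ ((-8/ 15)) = 330/ 19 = 17.37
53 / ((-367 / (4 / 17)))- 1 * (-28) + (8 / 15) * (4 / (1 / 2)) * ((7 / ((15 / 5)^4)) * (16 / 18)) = 1930299376 / 68223465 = 28.29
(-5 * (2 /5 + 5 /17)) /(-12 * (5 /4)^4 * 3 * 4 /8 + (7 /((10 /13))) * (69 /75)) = 16000 /163999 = 0.10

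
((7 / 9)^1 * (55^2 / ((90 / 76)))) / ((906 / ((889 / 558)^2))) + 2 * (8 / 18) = 73748627489 / 11424879252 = 6.46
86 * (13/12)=559/6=93.17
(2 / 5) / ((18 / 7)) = 7 / 45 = 0.16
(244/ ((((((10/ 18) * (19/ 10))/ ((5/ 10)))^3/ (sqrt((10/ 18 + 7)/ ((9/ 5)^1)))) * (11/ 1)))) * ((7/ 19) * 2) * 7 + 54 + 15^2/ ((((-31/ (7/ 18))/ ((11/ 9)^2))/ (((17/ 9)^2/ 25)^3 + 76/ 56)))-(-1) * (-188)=-114.82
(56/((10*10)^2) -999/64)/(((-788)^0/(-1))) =624151/40000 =15.60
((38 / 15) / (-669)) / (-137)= 38 / 1374795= 0.00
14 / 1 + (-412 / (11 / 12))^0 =15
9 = 9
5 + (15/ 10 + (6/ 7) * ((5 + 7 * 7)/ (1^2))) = 739/ 14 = 52.79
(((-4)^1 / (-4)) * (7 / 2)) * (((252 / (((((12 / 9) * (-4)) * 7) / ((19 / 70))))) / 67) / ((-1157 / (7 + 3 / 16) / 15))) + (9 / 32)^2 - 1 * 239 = -18964703005 / 79379456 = -238.91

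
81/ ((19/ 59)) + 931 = 22468/ 19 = 1182.53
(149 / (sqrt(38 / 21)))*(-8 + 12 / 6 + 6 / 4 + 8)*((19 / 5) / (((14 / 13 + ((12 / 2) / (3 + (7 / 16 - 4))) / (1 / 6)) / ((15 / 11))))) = -40677*sqrt(798) / 35992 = -31.93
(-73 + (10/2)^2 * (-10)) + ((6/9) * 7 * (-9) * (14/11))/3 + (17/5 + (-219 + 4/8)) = -555.92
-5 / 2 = -2.50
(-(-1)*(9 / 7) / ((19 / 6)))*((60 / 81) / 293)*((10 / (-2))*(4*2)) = -1600 / 38969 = -0.04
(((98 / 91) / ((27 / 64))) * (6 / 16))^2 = 12544 / 13689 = 0.92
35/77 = 5/11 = 0.45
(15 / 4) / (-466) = -15 / 1864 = -0.01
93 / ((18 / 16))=248 / 3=82.67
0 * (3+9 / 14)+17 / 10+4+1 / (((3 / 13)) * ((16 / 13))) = 9.22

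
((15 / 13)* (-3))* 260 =-900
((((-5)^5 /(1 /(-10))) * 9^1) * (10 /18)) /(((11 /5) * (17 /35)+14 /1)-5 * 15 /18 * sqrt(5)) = 717773437500 * sqrt(5) /154632559+2595796875000 /154632559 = 27166.25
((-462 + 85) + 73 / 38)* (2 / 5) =-14253 / 95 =-150.03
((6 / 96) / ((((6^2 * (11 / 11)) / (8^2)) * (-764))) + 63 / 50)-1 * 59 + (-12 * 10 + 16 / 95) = -579967009 / 3266100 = -177.57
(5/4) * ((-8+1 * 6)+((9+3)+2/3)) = 40/3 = 13.33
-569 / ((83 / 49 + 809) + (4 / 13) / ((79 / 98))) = -0.70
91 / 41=2.22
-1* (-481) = 481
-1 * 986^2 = -972196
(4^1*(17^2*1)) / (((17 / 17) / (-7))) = -8092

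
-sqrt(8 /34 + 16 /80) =-sqrt(3145) /85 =-0.66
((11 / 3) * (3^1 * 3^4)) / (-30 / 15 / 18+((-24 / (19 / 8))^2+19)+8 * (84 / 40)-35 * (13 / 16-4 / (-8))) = 21053520 / 2170751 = 9.70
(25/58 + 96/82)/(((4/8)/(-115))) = -438035/1189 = -368.41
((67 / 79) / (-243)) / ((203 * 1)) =-67 / 3896991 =-0.00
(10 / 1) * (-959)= -9590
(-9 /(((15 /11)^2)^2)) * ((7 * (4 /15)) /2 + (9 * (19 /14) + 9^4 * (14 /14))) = -20212940011 /1181250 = -17111.48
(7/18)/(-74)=-7/1332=-0.01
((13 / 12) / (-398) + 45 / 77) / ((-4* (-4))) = 0.04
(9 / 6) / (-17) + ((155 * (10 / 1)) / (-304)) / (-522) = -105841 / 1348848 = -0.08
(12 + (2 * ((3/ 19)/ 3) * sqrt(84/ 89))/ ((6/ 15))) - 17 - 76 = -81 + 10 * sqrt(1869)/ 1691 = -80.74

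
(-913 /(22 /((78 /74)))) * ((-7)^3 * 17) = 255066.85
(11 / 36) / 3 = 11 / 108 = 0.10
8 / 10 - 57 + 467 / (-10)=-1029 / 10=-102.90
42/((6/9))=63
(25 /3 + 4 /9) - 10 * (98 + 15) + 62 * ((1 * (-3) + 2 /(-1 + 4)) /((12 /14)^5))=-16725055 /11664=-1433.90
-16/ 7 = -2.29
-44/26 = -1.69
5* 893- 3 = 4462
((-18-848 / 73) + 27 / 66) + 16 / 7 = -302653 / 11242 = -26.92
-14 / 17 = -0.82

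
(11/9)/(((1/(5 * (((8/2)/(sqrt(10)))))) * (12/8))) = 5.15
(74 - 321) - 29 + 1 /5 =-1379 /5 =-275.80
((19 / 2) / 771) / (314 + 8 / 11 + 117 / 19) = 3971 / 103414230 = 0.00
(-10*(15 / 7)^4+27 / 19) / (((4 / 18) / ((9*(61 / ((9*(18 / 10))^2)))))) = -539619725 / 273714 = -1971.47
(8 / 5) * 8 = 64 / 5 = 12.80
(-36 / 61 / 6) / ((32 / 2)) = -3 / 488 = -0.01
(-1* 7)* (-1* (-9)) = -63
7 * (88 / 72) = 77 / 9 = 8.56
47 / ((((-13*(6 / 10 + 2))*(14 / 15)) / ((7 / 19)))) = -3525 / 6422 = -0.55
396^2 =156816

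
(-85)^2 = 7225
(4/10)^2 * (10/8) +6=31/5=6.20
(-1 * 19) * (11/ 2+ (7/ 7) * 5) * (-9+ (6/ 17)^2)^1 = 1023435/ 578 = 1770.65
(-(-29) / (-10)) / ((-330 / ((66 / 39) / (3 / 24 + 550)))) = 116 / 4290975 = 0.00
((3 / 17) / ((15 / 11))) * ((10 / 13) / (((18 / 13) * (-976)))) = -11 / 149328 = -0.00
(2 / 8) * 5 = 5 / 4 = 1.25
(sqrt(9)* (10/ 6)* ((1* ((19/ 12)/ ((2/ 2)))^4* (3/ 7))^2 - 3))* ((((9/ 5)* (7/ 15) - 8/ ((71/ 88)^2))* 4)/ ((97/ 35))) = -14372435282889947/ 40882169954304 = -351.56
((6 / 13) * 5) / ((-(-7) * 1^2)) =30 / 91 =0.33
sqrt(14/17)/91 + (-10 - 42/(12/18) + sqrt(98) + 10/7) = -501/7 + sqrt(238)/1547 + 7 * sqrt(2) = -61.66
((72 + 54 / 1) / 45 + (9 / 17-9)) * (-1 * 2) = 11.34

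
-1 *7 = -7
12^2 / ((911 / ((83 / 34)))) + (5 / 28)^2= 0.42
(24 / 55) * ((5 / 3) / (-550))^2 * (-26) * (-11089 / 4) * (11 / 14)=144157 / 635250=0.23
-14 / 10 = -7 / 5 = -1.40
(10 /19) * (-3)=-30 /19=-1.58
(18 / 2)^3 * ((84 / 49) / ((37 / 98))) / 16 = 206.88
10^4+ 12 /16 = 40003 /4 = 10000.75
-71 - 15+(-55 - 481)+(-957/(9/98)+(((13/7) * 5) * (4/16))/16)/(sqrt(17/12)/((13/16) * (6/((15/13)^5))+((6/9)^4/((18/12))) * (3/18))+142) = -18110580943496425732375147/26043968392871323509888+155420034780705440625 * sqrt(51)/4340661398811887251648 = -695.13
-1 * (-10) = 10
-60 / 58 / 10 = -3 / 29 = -0.10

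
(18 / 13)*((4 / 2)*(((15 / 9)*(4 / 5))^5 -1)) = 3124 / 351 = 8.90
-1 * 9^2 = -81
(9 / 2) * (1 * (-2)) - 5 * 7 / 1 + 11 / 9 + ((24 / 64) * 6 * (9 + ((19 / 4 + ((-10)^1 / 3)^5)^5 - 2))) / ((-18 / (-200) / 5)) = -1207813764626716515273859471355 / 867623536069632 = -1392094283308817.72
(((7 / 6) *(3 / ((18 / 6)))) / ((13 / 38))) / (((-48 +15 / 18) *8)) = -133 / 14716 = -0.01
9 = 9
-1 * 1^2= -1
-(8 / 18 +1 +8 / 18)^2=-3.57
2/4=1/2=0.50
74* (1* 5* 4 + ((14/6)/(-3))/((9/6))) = 38924/27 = 1441.63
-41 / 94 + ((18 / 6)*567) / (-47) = -3443 / 94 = -36.63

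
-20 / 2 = -10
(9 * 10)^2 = 8100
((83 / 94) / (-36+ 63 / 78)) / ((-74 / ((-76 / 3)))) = -41002 / 4773555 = -0.01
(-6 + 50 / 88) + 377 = 16349 / 44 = 371.57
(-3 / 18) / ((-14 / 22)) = 11 / 42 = 0.26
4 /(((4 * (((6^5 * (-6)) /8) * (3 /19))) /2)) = -19 /8748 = -0.00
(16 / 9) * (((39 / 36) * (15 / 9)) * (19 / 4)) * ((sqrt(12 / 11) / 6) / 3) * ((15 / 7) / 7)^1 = 6175 * sqrt(33) / 130977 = 0.27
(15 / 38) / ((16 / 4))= 15 / 152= 0.10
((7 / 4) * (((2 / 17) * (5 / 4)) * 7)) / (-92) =-245 / 12512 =-0.02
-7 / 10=-0.70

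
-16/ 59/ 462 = -8/ 13629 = -0.00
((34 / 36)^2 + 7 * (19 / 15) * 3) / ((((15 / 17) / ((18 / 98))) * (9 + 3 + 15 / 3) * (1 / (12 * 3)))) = 44537 / 3675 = 12.12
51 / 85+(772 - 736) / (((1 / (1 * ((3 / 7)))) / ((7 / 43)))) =669 / 215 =3.11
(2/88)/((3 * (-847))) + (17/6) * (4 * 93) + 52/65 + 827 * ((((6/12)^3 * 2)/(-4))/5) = 2335501687/2236080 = 1044.46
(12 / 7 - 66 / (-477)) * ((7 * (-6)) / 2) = -2062 / 53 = -38.91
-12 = -12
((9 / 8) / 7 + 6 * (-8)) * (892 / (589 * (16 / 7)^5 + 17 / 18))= -12909583953 / 11117288471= -1.16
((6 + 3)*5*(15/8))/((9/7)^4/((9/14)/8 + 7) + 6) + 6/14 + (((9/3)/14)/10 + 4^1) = 81811819/4631920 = 17.66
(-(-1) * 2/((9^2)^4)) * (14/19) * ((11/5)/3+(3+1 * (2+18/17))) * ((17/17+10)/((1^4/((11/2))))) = 2934008/208561363245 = 0.00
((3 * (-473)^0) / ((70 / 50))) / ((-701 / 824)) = -12360 / 4907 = -2.52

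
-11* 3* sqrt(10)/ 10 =-33* sqrt(10)/ 10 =-10.44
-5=-5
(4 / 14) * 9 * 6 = 108 / 7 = 15.43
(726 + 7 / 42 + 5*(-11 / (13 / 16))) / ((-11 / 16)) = -957.78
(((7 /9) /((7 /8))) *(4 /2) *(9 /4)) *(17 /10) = 34 /5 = 6.80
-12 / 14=-6 / 7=-0.86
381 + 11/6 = 2297/6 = 382.83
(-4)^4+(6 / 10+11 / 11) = 1288 / 5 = 257.60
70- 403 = -333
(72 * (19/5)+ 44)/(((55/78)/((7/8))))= 108381/275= 394.11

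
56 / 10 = 28 / 5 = 5.60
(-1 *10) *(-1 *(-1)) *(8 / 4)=-20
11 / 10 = 1.10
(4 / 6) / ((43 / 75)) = 50 / 43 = 1.16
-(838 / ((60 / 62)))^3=-2191427717669 / 3375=-649311916.35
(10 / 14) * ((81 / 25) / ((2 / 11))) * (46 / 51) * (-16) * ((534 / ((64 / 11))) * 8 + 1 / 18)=-944196 / 7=-134885.14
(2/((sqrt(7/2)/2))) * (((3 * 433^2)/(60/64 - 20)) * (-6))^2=11662631464144896 * sqrt(14)/651175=67013584930.38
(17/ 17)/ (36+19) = 0.02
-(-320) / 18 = 160 / 9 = 17.78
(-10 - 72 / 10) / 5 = -86 / 25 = -3.44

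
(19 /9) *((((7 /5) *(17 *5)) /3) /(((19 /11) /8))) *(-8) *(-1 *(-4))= -335104 /27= -12411.26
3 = 3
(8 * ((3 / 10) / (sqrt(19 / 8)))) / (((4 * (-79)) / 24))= -144 * sqrt(38) / 7505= -0.12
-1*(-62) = 62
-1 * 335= -335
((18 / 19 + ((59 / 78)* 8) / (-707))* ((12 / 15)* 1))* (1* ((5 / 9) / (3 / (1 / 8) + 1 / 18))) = 3934640 / 226843071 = 0.02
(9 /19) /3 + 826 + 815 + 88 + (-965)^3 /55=-16337036.75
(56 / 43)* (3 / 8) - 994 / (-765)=58807 / 32895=1.79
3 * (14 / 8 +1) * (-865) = -28545 / 4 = -7136.25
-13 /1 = -13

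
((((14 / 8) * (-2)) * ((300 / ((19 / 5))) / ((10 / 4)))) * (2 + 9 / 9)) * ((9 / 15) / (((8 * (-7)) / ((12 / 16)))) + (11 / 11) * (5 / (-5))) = 50805 / 152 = 334.24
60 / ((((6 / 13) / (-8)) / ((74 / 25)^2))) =-1139008 / 125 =-9112.06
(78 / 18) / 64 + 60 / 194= 7021 / 18624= 0.38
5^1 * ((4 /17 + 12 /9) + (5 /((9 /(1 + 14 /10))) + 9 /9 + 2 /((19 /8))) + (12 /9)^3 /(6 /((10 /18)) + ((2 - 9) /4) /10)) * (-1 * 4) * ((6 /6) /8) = -216593 /17442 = -12.42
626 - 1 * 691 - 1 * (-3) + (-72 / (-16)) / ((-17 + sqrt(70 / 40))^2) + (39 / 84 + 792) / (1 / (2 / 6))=136 * sqrt(7) / 146689 + 2491121293 / 12321876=202.17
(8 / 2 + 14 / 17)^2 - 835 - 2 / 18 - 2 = -2116810 / 2601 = -813.84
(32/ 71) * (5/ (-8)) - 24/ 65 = -3004/ 4615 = -0.65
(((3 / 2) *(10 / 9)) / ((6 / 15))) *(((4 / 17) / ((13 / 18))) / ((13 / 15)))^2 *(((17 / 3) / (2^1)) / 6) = 135000 / 485537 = 0.28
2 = 2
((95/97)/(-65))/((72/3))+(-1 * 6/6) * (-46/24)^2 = -667183/181584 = -3.67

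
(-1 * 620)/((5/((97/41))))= -12028/41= -293.37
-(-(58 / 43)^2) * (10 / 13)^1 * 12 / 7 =403680 / 168259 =2.40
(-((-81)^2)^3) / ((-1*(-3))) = -94143178827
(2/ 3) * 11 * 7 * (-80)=-12320/ 3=-4106.67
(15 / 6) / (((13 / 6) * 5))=3 / 13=0.23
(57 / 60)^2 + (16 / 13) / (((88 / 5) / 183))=783623 / 57200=13.70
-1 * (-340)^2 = -115600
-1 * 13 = -13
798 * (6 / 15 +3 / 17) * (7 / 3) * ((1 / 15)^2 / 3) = 91238 / 57375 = 1.59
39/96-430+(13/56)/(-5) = -481197/1120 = -429.64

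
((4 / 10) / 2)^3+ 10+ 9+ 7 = 26.01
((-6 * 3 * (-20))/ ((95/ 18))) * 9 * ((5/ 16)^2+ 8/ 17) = 1802817/ 5168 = 348.84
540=540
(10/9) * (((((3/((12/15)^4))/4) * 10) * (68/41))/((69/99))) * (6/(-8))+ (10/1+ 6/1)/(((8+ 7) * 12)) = -393487493/10863360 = -36.22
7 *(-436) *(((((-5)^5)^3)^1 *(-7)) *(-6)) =3911865234375000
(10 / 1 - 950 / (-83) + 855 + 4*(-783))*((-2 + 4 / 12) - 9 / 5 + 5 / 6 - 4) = 37254989 / 2490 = 14961.84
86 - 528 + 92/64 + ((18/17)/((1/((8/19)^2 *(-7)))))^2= -264444409145/602604304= -438.84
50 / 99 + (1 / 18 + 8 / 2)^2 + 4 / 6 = 62795 / 3564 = 17.62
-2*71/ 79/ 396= -71/ 15642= -0.00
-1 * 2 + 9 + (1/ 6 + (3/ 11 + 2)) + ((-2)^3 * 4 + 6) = -1093/ 66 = -16.56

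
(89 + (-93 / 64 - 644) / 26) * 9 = 577.57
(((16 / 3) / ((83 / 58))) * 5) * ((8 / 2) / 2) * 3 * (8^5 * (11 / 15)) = 668991488 / 249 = 2686712.80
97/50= 1.94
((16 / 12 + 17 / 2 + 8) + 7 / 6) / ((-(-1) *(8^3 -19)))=19 / 493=0.04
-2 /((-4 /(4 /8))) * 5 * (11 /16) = 55 /64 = 0.86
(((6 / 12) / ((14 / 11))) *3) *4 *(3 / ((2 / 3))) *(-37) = -10989 / 14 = -784.93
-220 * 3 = -660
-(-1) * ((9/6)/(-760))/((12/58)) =-29/3040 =-0.01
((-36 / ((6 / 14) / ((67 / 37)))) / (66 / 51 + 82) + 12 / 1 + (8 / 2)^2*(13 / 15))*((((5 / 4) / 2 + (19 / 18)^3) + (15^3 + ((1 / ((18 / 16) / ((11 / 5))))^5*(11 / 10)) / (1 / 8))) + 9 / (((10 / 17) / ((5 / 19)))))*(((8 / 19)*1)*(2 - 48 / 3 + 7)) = -2807167491624408516422 / 10906484082890625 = -257385.19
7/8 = 0.88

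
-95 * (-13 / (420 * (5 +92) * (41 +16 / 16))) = 247 / 342216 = 0.00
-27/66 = -9/22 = -0.41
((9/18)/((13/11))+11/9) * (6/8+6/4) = 385/104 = 3.70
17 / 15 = 1.13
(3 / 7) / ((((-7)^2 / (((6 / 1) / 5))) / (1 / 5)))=18 / 8575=0.00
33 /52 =0.63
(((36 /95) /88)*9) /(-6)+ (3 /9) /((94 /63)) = 42621 /196460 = 0.22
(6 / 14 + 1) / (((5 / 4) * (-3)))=-8 / 21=-0.38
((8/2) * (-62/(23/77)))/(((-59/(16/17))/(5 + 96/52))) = 90.67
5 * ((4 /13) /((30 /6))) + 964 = 12536 /13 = 964.31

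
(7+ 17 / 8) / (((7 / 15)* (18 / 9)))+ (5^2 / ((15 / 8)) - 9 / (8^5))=23.11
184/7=26.29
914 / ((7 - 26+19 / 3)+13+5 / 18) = 1495.64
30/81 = 10/27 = 0.37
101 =101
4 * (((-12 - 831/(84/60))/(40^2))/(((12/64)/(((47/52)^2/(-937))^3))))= 0.00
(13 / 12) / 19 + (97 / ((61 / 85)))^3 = 2469349.06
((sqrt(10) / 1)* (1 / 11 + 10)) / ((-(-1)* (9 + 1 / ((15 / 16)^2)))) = 24975* sqrt(10) / 25091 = 3.15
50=50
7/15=0.47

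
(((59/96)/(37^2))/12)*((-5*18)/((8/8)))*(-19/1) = 5605/87616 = 0.06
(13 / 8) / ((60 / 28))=91 / 120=0.76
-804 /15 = -268 /5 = -53.60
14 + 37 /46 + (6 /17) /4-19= -1606 /391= -4.11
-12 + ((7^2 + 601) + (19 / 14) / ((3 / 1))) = 26815 / 42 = 638.45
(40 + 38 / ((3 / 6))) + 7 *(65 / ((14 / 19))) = 1467 / 2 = 733.50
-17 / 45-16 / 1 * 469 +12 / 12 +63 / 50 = -3375953 / 450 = -7502.12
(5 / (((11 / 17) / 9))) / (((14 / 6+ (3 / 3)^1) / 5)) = 2295 / 22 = 104.32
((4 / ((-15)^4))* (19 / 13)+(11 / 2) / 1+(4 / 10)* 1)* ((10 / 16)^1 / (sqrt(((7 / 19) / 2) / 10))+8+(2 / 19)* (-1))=7766027* sqrt(665) / 7371000+7766027 / 166725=73.75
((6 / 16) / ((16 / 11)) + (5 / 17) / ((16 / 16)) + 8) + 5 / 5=20785 / 2176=9.55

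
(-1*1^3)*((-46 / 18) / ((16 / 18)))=23 / 8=2.88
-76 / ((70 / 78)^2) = -94.36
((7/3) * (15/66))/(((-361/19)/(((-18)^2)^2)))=-612360/209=-2929.95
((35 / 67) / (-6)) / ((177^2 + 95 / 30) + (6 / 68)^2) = -20230 / 7280218727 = -0.00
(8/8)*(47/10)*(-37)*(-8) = 6956/5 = 1391.20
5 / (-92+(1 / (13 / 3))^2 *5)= -845 / 15503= -0.05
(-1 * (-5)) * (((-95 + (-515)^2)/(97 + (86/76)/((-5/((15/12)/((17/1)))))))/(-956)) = -171273980/11978919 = -14.30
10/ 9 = 1.11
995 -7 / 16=15913 / 16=994.56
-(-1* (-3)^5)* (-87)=21141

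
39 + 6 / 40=783 / 20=39.15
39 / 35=1.11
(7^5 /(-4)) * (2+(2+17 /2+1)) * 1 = -453789 /8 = -56723.62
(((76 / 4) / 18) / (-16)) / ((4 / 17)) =-323 / 1152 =-0.28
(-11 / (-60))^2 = 121 / 3600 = 0.03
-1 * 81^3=-531441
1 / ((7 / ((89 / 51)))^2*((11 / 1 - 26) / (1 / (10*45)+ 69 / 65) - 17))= -1005967 / 503400141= -0.00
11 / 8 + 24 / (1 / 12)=2315 / 8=289.38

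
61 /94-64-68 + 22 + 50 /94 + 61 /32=-160797 /1504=-106.91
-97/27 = -3.59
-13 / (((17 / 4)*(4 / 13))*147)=-169 / 2499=-0.07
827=827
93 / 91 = 1.02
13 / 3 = 4.33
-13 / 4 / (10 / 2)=-13 / 20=-0.65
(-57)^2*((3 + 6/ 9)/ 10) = 11913/ 10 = 1191.30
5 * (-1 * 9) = -45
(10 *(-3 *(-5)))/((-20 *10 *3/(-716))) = 179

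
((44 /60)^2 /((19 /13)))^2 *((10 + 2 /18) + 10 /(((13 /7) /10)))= 1424261839 /164480625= 8.66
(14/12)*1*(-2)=-7/3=-2.33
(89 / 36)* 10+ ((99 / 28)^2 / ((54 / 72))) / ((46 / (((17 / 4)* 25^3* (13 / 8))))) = 101596428295 / 2596608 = 39126.59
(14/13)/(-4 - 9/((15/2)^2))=-0.26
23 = 23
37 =37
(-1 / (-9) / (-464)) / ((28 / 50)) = -25 / 58464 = -0.00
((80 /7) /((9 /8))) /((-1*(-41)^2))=-640 /105903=-0.01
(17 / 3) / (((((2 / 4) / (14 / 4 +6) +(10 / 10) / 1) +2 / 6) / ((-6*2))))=-3876 / 79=-49.06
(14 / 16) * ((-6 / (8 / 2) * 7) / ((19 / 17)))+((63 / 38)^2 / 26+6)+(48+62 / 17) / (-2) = -35663011 / 1276496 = -27.94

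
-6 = -6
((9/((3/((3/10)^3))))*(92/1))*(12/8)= 5589/500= 11.18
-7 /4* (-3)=5.25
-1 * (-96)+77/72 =6989/72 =97.07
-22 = -22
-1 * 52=-52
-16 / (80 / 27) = -27 / 5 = -5.40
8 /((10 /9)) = 36 /5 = 7.20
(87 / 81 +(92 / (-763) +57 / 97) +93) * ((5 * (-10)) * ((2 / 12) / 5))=-944606245 / 5994891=-157.57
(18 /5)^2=324 /25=12.96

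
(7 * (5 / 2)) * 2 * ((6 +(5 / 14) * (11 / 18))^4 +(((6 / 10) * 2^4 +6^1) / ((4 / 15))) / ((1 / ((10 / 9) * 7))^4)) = 4346830119945605 / 576108288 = 7545161.58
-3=-3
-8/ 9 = -0.89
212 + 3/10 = 2123/10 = 212.30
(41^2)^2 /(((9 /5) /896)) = 1406601031.11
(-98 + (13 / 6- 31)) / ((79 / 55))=-41855 / 474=-88.30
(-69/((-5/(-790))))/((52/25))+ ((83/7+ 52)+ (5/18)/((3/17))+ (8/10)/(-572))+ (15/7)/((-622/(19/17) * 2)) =-14791920259117/2857834980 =-5175.92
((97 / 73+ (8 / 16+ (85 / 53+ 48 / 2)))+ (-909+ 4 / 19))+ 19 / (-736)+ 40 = -45522252981 / 54104096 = -841.38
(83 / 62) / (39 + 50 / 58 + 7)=2407 / 84258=0.03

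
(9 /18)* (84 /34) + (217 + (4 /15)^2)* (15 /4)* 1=831557 /1020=815.25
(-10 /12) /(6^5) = -5 /46656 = -0.00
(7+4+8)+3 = 22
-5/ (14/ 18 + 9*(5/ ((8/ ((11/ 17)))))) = -6120/ 5407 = -1.13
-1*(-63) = 63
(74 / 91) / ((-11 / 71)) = -5254 / 1001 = -5.25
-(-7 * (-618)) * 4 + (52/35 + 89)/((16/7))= -1381153/80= -17264.41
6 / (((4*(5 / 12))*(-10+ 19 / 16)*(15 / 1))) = -32 / 1175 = -0.03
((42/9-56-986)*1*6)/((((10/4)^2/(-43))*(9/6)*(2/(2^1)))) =2141056/75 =28547.41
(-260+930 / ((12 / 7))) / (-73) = -3.87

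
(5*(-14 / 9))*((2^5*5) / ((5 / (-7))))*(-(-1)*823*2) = 25809280 / 9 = 2867697.78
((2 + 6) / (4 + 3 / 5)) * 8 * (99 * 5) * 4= 633600 / 23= 27547.83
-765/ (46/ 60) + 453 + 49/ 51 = -637954/ 1173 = -543.87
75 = 75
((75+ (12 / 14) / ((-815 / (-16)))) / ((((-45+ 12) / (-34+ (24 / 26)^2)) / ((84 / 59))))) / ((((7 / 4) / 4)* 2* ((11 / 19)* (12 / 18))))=2186514110304 / 6883031155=317.67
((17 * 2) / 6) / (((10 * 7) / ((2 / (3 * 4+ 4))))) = 17 / 1680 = 0.01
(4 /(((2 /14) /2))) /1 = 56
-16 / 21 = -0.76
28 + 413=441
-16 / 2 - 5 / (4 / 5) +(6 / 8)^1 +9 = -9 / 2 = -4.50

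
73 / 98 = 0.74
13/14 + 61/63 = 239/126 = 1.90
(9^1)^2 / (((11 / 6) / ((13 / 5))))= 6318 / 55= 114.87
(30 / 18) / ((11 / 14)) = 70 / 33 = 2.12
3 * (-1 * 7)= -21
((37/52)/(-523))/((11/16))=-148/74789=-0.00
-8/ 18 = -4/ 9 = -0.44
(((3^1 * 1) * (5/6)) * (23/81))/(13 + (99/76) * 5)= 4370/120123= 0.04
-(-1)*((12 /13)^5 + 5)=2105297 /371293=5.67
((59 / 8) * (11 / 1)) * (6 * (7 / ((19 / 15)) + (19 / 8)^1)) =2338347 / 608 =3845.97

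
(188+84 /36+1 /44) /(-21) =-25127 /2772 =-9.06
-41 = -41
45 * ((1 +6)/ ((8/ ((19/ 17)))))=5985/ 136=44.01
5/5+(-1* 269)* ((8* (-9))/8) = 2422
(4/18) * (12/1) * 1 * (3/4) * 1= 2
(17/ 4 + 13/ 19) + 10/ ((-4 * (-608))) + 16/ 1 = 25461/ 1216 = 20.94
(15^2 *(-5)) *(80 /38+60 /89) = -5287500 /1691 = -3126.85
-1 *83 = -83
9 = 9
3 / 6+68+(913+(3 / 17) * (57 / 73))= 2436425 / 2482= 981.64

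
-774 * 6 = -4644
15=15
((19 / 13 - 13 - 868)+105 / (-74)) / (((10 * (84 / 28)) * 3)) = -847481 / 86580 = -9.79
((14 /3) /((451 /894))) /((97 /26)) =108472 /43747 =2.48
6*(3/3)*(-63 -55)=-708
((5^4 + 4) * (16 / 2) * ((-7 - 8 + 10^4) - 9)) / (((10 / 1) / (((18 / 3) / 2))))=75298848 / 5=15059769.60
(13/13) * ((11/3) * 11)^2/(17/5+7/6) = 146410/411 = 356.23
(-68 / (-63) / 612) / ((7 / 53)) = 53 / 3969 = 0.01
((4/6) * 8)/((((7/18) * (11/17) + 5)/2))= 3264/1607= 2.03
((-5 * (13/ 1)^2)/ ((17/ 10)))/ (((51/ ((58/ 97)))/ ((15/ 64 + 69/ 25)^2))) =-37498663527/ 717644800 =-52.25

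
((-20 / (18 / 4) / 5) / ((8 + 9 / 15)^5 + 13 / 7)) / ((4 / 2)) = -43750 / 4630948767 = -0.00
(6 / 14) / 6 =1 / 14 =0.07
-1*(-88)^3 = 681472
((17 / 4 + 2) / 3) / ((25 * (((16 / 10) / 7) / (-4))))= -35 / 24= -1.46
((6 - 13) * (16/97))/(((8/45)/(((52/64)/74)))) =-4095/57424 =-0.07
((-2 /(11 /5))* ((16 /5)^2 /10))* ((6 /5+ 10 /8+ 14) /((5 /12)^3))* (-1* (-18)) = -654925824 /171875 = -3810.48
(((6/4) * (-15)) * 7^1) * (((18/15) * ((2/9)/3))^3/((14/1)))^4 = -524288/525571457318701171875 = -0.00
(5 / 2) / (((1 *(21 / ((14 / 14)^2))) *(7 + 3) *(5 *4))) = 1 / 1680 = 0.00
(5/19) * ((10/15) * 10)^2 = 2000/171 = 11.70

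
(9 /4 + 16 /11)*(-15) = -2445 /44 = -55.57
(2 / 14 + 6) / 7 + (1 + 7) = 435 / 49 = 8.88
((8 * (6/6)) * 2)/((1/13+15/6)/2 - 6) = -832/245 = -3.40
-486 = -486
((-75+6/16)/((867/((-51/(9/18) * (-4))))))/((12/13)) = -2587/68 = -38.04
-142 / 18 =-71 / 9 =-7.89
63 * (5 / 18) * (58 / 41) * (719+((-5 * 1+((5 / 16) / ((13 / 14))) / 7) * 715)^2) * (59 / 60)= 3203255201419 / 10496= 305188186.11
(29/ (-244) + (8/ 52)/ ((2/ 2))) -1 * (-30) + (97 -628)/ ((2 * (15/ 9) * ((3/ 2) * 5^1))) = 697443/ 79300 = 8.79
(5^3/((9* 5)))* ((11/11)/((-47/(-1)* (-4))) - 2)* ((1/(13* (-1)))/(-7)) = -725/11844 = -0.06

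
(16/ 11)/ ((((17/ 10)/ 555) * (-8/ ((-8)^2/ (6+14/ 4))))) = -1420800/ 3553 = -399.89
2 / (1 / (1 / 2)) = 1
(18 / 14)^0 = 1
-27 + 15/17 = -444/17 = -26.12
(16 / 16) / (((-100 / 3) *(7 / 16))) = -12 / 175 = -0.07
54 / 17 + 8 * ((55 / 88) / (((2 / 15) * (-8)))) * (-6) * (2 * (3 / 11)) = 13851 / 748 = 18.52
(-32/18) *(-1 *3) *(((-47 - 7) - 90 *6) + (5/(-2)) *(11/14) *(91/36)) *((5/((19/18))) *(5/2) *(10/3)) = -21562750/171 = -126097.95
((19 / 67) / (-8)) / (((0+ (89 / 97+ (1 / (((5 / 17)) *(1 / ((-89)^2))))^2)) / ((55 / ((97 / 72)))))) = -0.00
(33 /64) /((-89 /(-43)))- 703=-4002869 /5696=-702.75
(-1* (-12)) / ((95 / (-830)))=-1992 / 19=-104.84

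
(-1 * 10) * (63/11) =-630/11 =-57.27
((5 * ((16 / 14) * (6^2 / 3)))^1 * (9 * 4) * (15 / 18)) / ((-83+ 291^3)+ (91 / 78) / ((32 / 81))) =921600 / 11039656747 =0.00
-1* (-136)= 136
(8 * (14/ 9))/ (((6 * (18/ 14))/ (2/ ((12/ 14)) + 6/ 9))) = 392/ 81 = 4.84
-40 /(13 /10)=-400 /13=-30.77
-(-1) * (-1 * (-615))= 615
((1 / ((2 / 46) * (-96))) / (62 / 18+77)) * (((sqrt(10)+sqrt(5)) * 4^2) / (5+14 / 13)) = -897 * sqrt(10) / 114392- 897 * sqrt(5) / 114392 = -0.04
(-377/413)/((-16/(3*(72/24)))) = 3393/6608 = 0.51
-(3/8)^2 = -9/64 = -0.14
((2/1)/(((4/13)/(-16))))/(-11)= 104/11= 9.45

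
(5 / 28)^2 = 25 / 784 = 0.03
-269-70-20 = -359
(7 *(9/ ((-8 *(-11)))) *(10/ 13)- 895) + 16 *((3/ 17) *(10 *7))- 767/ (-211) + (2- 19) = -1457095435/ 2051764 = -710.17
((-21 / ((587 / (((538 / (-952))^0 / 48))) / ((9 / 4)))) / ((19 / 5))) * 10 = -1575 / 356896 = -0.00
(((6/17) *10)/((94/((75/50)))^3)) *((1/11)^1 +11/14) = 0.00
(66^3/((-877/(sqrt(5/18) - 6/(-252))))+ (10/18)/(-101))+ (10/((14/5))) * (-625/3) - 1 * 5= -4223534969/5580351 - 47916 * sqrt(10)/877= -929.63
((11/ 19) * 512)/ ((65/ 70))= 78848/ 247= 319.22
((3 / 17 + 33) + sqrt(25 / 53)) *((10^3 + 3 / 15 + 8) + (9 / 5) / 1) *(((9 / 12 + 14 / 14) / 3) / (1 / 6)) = 17675 *sqrt(53) / 53 + 1993740 / 17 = 119706.67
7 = 7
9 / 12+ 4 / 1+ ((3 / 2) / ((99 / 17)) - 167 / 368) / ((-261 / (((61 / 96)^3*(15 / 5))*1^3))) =4440595589611 / 934748356608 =4.75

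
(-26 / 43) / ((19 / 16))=-416 / 817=-0.51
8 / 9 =0.89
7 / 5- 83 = -408 / 5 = -81.60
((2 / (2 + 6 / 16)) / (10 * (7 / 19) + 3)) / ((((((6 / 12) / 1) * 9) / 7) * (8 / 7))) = 196 / 1143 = 0.17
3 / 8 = 0.38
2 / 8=1 / 4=0.25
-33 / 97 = -0.34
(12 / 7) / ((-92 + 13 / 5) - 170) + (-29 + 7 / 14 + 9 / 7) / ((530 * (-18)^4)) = -0.01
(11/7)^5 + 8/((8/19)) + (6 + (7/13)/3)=22785463/655473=34.76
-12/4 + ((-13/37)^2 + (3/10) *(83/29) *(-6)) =-1593653/198505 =-8.03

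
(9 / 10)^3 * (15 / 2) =2187 / 400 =5.47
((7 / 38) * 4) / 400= 7 / 3800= 0.00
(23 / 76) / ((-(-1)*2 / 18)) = 2.72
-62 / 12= -31 / 6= -5.17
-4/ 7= -0.57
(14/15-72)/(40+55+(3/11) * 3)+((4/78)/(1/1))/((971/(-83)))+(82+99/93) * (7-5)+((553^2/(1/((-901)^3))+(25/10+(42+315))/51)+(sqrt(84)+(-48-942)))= -44639475968835056635753/199569630+2 * sqrt(21)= -223678702860917.40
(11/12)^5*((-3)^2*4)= 161051/6912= 23.30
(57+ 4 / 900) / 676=6413 / 76050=0.08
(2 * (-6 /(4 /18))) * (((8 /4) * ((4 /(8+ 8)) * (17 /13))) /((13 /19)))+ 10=-7031 /169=-41.60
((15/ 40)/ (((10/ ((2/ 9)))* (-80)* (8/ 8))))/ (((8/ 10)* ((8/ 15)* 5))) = -1/ 20480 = -0.00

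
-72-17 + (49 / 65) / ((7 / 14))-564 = -42347 / 65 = -651.49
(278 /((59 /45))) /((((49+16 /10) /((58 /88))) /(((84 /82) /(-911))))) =-19046475 /6132922147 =-0.00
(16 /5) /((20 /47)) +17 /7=1741 /175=9.95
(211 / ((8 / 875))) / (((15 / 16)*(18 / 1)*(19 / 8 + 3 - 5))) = 295400 / 81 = 3646.91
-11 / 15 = -0.73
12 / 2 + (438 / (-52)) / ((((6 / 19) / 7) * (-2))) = 10333 / 104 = 99.36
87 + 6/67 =87.09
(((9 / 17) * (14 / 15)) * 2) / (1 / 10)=168 / 17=9.88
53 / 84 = 0.63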